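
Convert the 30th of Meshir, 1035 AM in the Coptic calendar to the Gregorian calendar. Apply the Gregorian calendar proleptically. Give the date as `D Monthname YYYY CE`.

Both dates share Julian Day Number 2202877; in the Gregorian calendar that is 4 March 1319 CE.

4 March 1319 CE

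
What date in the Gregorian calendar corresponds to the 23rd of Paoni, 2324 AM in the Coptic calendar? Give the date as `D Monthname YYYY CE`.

5 July 2608 CE

Both dates share Julian Day Number 2673798; in the Gregorian calendar that is 5 July 2608 CE.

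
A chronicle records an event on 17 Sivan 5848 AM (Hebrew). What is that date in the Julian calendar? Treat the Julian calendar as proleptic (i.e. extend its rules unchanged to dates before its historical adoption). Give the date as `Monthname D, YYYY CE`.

May 24, 2088 CE

The source date corresponds to 6 June 2088 in the Gregorian calendar (JDN 2483844).
That day falls on 24 May 2088 CE in the Julian calendar.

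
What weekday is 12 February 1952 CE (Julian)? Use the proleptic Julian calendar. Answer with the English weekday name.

Monday

Equivalently 25 February 1952 Gregorian, JDN 2434068.
JDN 2434068 mod 7 = 0, and JDN 0 was a Monday, so this is a Monday.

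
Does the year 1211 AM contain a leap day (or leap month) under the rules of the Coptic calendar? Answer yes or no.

yes

1211 mod 4 = 3; in the Coptic calendar a year is leap when year mod 4 = 3, so it is a leap year.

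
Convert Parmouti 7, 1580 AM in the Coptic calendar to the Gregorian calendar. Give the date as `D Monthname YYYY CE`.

Julian Day Number of the source date = 2401976.
Converting JDN 2401976 to the Gregorian calendar gives 14 April 1864 CE.

14 April 1864 CE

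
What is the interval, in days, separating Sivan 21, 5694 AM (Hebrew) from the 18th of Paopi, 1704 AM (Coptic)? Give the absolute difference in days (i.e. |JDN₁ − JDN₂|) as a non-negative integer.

19505

First date → JDN 2427593; second date → JDN 2447098.
The interval is |2427593 − 2447098| = 19505 days.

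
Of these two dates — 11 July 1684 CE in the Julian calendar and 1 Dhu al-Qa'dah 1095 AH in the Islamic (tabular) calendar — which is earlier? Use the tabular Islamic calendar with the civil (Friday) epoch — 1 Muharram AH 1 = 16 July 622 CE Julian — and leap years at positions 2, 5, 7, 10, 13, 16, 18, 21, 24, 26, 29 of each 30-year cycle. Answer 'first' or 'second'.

first

Converting both to JDN: 2336331 vs 2336412; the smaller is the first.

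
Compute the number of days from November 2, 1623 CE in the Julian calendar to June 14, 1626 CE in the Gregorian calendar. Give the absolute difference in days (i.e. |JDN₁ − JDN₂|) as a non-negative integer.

First date → JDN 2314164; second date → JDN 2315109.
The interval is |2314164 − 2315109| = 945 days.

945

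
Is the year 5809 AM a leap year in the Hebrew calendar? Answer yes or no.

Hebrew year 5809 is year 14 of its 19-year Metonic cycle; leap years are at positions 3, 6, 8, 11, 14, 17, 19, so it is a leap year (13 months).

yes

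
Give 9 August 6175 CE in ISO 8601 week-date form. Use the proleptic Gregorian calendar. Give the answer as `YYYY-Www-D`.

The weekday is Wednesday (ISO weekday 3).
That Wednesday belongs to ISO week 32 of ISO year 6175.

6175-W32-3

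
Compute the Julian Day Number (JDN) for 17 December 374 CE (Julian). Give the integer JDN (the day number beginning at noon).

In the proleptic Gregorian calendar the same day is 18 December 374.
JDN 2400001 is 17 November 1858 CE (Gregorian), MJD 0; the target day is −541989 days from there, so JDN = 1858012.

1858012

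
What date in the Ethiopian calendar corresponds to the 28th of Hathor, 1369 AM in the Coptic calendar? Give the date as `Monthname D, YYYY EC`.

The source date corresponds to 4 December 1652 in the Gregorian calendar (JDN 2324779).
That day falls on 28 Hidar 1645 EC in the Ethiopian calendar.

Hidar 28, 1645 EC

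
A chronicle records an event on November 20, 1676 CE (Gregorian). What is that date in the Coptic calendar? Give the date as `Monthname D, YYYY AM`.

Julian Day Number of the source date = 2333531.
Converting JDN 2333531 to the Coptic calendar gives 14 Hathor 1393 AM.

Hathor 14, 1393 AM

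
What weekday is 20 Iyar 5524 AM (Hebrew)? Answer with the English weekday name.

Equivalently 22 May 1764 Gregorian, JDN 2365490.
2365490 ≡ 1 (mod 7); counting from Monday = 0 gives Tuesday.

Tuesday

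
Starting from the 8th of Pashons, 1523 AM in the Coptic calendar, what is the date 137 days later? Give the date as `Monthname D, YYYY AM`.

Counting 137 days forward from JDN 2381187 reaches JDN 2381324, which is Thout 19, 1524 AM.

Thout 19, 1524 AM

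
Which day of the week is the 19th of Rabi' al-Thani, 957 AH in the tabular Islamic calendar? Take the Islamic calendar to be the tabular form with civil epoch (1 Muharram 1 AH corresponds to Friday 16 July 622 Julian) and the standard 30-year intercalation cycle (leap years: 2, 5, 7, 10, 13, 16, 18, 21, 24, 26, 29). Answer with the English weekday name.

In the proleptic Gregorian calendar this is 17 May 1550 (JDN 2287322).
Since JDN mod 7 = 2 (0 = Monday), the day is Wednesday.

Wednesday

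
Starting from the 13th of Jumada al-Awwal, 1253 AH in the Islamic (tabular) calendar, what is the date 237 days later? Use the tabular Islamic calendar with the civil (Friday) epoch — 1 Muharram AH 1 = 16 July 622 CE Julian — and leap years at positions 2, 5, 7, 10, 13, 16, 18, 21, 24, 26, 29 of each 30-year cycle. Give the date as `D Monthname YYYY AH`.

JDN of the 13th of Jumada al-Awwal, 1253 AH = 2392237.
2392237 + 237 = 2392474.
JDN 2392474 in the tabular Islamic calendar is 14 Muharram 1254 AH.

14 Muharram 1254 AH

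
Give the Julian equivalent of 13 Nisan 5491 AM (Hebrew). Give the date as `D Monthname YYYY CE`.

Both dates share Julian Day Number 2353403; in the Julian calendar that is 8 April 1731 CE.

8 April 1731 CE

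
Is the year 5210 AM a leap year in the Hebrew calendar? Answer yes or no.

Hebrew year 5210 is year 4 of its 19-year Metonic cycle; leap years are at positions 3, 6, 8, 11, 14, 17, 19, so it is a common year (12 months).

no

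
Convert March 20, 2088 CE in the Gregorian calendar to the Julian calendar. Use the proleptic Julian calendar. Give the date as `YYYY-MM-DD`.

2088-03-07

For dates in this range the Gregorian date is 13 days ahead of the Julian.
20 March 2088 Gregorian − 13 days → 7 March 2088 Julian.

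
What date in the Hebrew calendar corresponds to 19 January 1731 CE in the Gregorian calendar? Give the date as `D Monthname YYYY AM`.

Julian Day Number of the source date = 2353313.
Converting JDN 2353313 to the Hebrew calendar gives 12 Shevat 5491 AM.

12 Shevat 5491 AM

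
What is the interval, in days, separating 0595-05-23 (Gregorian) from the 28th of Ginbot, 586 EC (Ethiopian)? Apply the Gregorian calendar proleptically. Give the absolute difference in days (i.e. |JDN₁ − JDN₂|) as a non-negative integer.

363

First date → JDN 1938522; second date → JDN 1938159.
The interval is |1938522 − 1938159| = 363 days.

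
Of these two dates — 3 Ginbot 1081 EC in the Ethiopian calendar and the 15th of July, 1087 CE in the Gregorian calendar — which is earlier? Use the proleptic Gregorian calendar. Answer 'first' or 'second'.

second

The two dates have Julian Day Numbers 2118933 and 2118274 respectively.
Since 2118274 < 2118933, the second date comes first.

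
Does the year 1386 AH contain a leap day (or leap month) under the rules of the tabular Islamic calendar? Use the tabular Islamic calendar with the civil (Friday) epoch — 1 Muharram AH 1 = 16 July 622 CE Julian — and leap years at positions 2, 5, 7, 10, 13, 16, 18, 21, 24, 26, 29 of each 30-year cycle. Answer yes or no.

no

Year 1386 AH is year 6 of its 30-year cycle; leap positions are 2, 5, 7, 10, 13, 16, 18, 21, 24, 26, 29, so it is a common year (354 days).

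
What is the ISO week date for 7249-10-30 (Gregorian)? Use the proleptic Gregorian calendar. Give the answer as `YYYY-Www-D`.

7249-W43-6

The weekday is Saturday (ISO weekday 6).
That Saturday belongs to ISO week 43 of ISO year 7249.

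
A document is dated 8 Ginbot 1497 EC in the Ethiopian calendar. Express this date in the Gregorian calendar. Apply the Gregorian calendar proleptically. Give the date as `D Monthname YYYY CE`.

Both dates share Julian Day Number 2270882; in the Gregorian calendar that is 13 May 1505 CE.

13 May 1505 CE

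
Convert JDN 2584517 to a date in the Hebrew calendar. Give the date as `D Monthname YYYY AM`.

The Gregorian equivalent of JDN 2584517 is 25 January 2364.
In the Hebrew calendar that day is 20 Shevat 6124 AM.

20 Shevat 6124 AM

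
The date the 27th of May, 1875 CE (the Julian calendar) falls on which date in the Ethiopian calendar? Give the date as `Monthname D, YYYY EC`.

The source date corresponds to 8 June 1875 in the Gregorian calendar (JDN 2406048).
That day falls on 2 Sene 1867 EC in the Ethiopian calendar.

Sene 2, 1867 EC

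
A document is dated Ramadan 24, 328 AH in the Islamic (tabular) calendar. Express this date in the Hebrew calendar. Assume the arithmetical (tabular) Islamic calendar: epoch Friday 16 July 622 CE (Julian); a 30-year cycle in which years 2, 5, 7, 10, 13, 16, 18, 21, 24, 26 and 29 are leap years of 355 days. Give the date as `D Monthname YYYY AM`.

Both dates share Julian Day Number 2064577; in the Hebrew calendar that is 25 Tammuz 4700 AM.

25 Tammuz 4700 AM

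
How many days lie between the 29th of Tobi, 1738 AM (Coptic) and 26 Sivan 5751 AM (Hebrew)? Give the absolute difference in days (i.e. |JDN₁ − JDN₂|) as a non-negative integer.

First date → JDN 2459617; second date → JDN 2448416.
The interval is |2459617 − 2448416| = 11201 days.

11201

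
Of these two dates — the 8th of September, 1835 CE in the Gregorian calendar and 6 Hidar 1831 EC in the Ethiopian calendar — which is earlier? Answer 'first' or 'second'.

Converting both to JDN: 2391530 vs 2392693; the smaller is the first.

first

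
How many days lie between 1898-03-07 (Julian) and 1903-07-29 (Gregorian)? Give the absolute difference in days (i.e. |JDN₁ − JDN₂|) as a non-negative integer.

1957

First date → JDN 2414368; second date → JDN 2416325.
The interval is |2414368 − 2416325| = 1957 days.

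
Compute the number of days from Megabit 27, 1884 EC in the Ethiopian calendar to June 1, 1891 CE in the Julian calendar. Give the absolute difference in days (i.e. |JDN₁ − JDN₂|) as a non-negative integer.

JDN of the first date = 2412193.
JDN of the second date = 2411897.
|2411897 − 2412193| = 296.

296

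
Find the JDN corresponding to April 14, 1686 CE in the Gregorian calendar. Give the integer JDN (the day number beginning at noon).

2336963

JDN 2451545 is 1 January 2000 CE (Gregorian); the target day is −114582 days from there, so JDN = 2336963.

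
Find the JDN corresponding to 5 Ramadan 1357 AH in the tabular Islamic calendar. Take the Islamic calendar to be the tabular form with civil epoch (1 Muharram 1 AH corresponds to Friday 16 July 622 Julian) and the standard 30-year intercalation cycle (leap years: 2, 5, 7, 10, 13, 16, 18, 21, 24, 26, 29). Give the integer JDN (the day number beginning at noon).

2429201

In the Gregorian calendar the same day is 29 October 1938.
JDN 2400001 is 17 November 1858 CE (Gregorian), MJD 0; the target day is +29200 days from there, so JDN = 2429201.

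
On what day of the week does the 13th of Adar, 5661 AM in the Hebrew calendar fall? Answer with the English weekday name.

Monday

In the Gregorian calendar this is 4 March 1901 (JDN 2415448).
2415448 ≡ 0 (mod 7); counting from Monday = 0 gives Monday.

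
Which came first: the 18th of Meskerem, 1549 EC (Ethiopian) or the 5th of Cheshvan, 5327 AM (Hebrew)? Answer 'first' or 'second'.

first

The two dates have Julian Day Numbers 2289645 and 2293330 respectively.
Since 2289645 < 2293330, the first date comes first.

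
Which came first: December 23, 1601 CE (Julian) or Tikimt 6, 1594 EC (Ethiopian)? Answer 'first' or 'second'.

The two dates have Julian Day Numbers 2306180 and 2306099 respectively.
Since 2306099 < 2306180, the second date comes first.

second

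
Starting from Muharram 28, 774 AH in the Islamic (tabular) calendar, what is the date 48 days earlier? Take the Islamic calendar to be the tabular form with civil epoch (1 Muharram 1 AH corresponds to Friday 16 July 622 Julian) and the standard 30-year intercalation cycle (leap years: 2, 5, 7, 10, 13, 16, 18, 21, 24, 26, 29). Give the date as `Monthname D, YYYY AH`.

Dhu al-Hijjah 9, 773 AH

Counting 48 days back from JDN 2222392 reaches JDN 2222344, which is Dhu al-Hijjah 9, 773 AH.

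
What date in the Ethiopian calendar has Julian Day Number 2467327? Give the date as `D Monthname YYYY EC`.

JDN 2467327 is 18 March 2043 in the Gregorian calendar.
In the Ethiopian calendar that day is 9 Megabit 2035 EC.

9 Megabit 2035 EC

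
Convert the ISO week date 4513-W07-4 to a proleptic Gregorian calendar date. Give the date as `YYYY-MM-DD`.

4513-02-16

ISO week 1 of 4513 is the week containing the first Thursday of 4513.
Week 7, day 4 (Thursday) lands on 4513-02-16.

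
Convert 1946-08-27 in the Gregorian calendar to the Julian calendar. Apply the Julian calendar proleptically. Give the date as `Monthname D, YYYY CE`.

The Julian–Gregorian offset here is 13 days (Julian trailing).
27 August 1946 Gregorian − 13 days → 14 August 1946 Julian.

August 14, 1946 CE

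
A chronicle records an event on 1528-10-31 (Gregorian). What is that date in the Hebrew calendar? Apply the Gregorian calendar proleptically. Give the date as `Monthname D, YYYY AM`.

Cheshvan 8, 5289 AM

Both dates share Julian Day Number 2279454; in the Hebrew calendar that is 8 Cheshvan 5289 AM.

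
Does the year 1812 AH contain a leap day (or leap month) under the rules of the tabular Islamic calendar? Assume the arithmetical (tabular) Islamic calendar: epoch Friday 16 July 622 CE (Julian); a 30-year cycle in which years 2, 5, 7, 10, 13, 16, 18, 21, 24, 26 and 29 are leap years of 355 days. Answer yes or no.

Year 1812 AH is year 12 of its 30-year cycle; leap positions are 2, 5, 7, 10, 13, 16, 18, 21, 24, 26, 29, so it is a common year (354 days).

no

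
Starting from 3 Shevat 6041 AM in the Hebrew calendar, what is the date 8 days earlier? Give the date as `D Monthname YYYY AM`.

24 Tevet 6041 AM

Counting 8 days back from JDN 2554202 reaches JDN 2554194, which is 24 Tevet 6041 AM.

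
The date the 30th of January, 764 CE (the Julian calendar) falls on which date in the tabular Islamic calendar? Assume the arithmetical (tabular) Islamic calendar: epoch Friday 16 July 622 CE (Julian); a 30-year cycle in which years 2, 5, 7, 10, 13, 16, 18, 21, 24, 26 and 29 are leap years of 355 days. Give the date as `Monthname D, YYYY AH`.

Both dates share Julian Day Number 2000138; in the tabular Islamic calendar that is 21 Dhu al-Qa'dah 146 AH.

Dhu al-Qa'dah 21, 146 AH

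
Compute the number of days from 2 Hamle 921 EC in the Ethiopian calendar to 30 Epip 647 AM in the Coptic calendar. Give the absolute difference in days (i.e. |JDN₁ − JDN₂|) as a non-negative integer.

JDN of the first date = 2060552.
JDN of the second date = 2061310.
|2061310 − 2060552| = 758.

758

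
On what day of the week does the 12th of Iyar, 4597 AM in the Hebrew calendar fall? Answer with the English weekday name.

This is JDN 2026883 (25 April 837 Gregorian).
Since JDN mod 7 = 5 (0 = Monday), the day is Saturday.

Saturday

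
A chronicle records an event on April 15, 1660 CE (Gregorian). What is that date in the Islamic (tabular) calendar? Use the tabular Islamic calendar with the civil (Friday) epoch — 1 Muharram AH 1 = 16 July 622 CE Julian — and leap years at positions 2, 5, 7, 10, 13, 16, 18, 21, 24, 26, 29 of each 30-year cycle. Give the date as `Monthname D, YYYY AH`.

Sha'ban 4, 1070 AH

Both dates share Julian Day Number 2327468; in the tabular Islamic calendar that is 4 Sha'ban 1070 AH.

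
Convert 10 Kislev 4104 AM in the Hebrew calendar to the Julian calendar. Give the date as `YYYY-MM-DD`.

Both dates share Julian Day Number 1846655; in the Julian calendar that is 13 November 343 CE.

0343-11-13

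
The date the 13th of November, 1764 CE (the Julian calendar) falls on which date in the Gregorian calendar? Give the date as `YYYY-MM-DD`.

At this point the Julian calendar is 11 days behind the Gregorian.
13 November 1764 Julian + 11 days → 24 November 1764 Gregorian.

1764-11-24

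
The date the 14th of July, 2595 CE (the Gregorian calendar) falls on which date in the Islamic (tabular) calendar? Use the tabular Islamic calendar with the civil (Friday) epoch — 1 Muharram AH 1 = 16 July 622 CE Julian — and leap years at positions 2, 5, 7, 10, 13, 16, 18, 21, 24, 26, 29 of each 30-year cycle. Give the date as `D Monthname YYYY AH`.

16 Rajab 2034 AH

Julian Day Number of the source date = 2669059.
Converting JDN 2669059 to the tabular Islamic calendar gives 16 Rajab 2034 AH.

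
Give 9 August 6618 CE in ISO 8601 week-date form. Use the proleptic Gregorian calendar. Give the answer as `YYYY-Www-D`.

6618-W32-7

The weekday is Sunday (ISO weekday 7).
That Sunday belongs to ISO week 32 of ISO year 6618.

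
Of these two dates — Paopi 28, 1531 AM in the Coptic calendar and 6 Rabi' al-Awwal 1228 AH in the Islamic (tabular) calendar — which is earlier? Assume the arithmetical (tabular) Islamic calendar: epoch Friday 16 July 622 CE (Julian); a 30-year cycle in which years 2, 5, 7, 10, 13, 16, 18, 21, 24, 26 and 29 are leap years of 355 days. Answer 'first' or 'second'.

First date → JDN 2383919; second date → JDN 2383312.
JDN 2383312 < JDN 2383919, so the second date is earlier.

second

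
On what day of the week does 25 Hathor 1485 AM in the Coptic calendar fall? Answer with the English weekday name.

In the Gregorian calendar this is 2 December 1768 (JDN 2367145).
JDN 2367145 mod 7 = 4, and JDN 0 was a Monday, so this is a Friday.

Friday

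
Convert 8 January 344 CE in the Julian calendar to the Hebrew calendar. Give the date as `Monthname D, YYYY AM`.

The source date corresponds to 9 January 344 in the proleptic Gregorian calendar (JDN 1846711).
That day falls on 7 Shevat 4104 AM in the Hebrew calendar.

Shevat 7, 4104 AM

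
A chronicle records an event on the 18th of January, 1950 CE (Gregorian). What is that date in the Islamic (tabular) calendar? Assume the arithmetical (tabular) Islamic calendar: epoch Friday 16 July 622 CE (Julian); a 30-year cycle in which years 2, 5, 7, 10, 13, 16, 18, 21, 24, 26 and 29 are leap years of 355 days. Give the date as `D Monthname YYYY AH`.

28 Rabi' al-Awwal 1369 AH

Both dates share Julian Day Number 2433300; in the tabular Islamic calendar that is 28 Rabi' al-Awwal 1369 AH.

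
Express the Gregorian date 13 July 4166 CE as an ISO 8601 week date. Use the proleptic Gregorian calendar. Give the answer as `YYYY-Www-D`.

The weekday is Sunday (ISO weekday 7).
That Sunday belongs to ISO week 28 of ISO year 4166.

4166-W28-7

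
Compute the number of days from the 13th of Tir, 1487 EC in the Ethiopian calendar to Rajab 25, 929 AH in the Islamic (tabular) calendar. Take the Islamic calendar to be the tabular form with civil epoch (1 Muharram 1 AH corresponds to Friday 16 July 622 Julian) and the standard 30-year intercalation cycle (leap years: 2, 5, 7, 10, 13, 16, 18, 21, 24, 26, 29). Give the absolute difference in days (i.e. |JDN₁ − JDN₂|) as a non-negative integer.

10379

First date → JDN 2267114; second date → JDN 2277493.
The interval is |2267114 − 2277493| = 10379 days.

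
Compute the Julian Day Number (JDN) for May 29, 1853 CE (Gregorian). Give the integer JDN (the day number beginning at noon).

JDN 2400001 is 17 November 1858 CE (Gregorian), MJD 0; the target day is −1998 days from there, so JDN = 2398003.

2398003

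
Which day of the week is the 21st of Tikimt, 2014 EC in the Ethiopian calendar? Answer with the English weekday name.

Sunday

This is JDN 2459519 (31 October 2021 Gregorian).
2459519 ≡ 6 (mod 7); counting from Monday = 0 gives Sunday.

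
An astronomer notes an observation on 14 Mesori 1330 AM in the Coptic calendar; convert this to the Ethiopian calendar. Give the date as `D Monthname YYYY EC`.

14 Nehase 1606 EC

The source date corresponds to 17 August 1614 in the Gregorian calendar (JDN 2310790).
That day falls on 14 Nehase 1606 EC in the Ethiopian calendar.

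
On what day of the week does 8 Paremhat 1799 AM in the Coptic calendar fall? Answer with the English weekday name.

Wednesday

In the Gregorian calendar this is 17 March 2083 (JDN 2481936).
JDN 2481936 mod 7 = 2, and JDN 0 was a Monday, so this is a Wednesday.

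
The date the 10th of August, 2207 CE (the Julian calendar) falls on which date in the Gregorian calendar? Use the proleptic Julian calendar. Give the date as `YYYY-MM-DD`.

2207-08-25

At this point the Julian calendar is 15 days behind the Gregorian.
10 August 2207 Julian + 15 days → 25 August 2207 Gregorian.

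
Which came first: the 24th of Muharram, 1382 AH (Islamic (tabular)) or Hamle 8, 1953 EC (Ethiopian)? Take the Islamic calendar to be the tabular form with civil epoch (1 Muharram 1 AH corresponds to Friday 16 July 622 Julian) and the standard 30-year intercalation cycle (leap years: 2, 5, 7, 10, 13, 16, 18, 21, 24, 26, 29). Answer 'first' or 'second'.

second

Converting both to JDN: 2437843 vs 2437496; the smaller is the second.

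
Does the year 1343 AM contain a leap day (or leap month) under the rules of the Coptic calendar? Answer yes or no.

1343 mod 4 = 3; in the Coptic calendar a year is leap when year mod 4 = 3, so it is a leap year.

yes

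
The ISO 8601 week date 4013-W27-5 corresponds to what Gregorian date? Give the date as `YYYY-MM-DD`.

ISO week 1 of 4013 is the week containing the first Thursday of 4013.
Week 27, day 5 (Friday) lands on 4013-07-05.

4013-07-05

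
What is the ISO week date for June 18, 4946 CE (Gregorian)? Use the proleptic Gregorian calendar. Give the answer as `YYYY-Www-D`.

4946-W24-6

The weekday is Saturday (ISO weekday 6).
That Saturday belongs to ISO week 24 of ISO year 4946.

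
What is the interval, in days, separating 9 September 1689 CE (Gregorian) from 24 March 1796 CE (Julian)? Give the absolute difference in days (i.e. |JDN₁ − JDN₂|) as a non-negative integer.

First date → JDN 2338207; second date → JDN 2377130.
The interval is |2338207 − 2377130| = 38923 days.

38923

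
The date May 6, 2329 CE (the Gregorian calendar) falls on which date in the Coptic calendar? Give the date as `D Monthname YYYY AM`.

25 Parmouti 2045 AM

Julian Day Number of the source date = 2571835.
Converting JDN 2571835 to the Coptic calendar gives 25 Parmouti 2045 AM.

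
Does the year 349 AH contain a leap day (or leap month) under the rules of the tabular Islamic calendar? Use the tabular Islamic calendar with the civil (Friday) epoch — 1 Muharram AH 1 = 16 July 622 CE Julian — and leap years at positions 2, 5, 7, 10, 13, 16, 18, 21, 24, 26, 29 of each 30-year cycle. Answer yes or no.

no

Year 349 AH is year 19 of its 30-year cycle; leap positions are 2, 5, 7, 10, 13, 16, 18, 21, 24, 26, 29, so it is a common year (354 days).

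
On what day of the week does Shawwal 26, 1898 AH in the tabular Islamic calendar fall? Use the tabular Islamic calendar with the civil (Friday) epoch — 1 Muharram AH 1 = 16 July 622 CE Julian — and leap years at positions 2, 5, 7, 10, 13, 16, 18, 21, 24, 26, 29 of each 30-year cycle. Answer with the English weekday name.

Equivalently 9 November 2463 Gregorian, JDN 2620965.
JDN 2620965 mod 7 = 4, and JDN 0 was a Monday, so this is a Friday.

Friday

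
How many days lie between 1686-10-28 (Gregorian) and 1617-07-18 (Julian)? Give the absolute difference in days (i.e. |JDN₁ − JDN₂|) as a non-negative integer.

JDN of the first date = 2337160.
JDN of the second date = 2311866.
|2311866 − 2337160| = 25294.

25294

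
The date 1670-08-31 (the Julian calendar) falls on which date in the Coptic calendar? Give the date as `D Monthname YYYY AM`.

3 Thout 1387 AM

Both dates share Julian Day Number 2331268; in the Coptic calendar that is 3 Thout 1387 AM.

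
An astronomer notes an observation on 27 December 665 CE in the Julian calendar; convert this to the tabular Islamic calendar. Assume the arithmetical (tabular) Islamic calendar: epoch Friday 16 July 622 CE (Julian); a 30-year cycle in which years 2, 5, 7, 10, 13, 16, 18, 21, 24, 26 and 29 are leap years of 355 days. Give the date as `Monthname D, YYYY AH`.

Shawwal 13, 45 AH

Both dates share Julian Day Number 1964310; in the tabular Islamic calendar that is 13 Shawwal 45 AH.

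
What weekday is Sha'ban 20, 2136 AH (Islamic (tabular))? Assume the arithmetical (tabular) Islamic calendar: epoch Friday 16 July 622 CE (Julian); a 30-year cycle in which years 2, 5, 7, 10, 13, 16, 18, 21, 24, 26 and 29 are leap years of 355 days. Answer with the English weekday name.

Equivalently 4 August 2694 Gregorian, JDN 2705239.
2705239 ≡ 5 (mod 7); counting from Monday = 0 gives Saturday.

Saturday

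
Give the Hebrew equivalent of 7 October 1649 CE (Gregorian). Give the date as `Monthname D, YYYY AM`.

Cheshvan 1, 5410 AM

Both dates share Julian Day Number 2323625; in the Hebrew calendar that is 1 Cheshvan 5410 AM.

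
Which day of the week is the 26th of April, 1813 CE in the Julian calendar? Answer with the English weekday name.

This is JDN 2383372 (8 May 1813 Gregorian).
Since JDN mod 7 = 5 (0 = Monday), the day is Saturday.

Saturday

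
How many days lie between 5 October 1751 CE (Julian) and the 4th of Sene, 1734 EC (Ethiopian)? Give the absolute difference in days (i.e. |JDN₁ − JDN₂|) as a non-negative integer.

JDN of the first date = 2360888.
JDN of the second date = 2357472.
|2357472 − 2360888| = 3416.

3416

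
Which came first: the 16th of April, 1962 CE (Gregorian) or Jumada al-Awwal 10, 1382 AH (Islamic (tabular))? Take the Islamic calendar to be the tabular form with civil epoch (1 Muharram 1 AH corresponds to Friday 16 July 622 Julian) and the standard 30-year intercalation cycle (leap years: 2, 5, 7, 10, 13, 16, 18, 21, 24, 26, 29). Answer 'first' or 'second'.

Converting both to JDN: 2437771 vs 2437947; the smaller is the first.

first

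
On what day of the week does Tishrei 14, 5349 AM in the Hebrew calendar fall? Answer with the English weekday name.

Wednesday

This is JDN 2301343 (5 October 1588 Gregorian).
Since JDN mod 7 = 2 (0 = Monday), the day is Wednesday.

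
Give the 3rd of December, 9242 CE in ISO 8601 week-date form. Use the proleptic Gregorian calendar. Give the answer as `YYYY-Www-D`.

9242-W49-3

The weekday is Wednesday (ISO weekday 3).
That Wednesday belongs to ISO week 49 of ISO year 9242.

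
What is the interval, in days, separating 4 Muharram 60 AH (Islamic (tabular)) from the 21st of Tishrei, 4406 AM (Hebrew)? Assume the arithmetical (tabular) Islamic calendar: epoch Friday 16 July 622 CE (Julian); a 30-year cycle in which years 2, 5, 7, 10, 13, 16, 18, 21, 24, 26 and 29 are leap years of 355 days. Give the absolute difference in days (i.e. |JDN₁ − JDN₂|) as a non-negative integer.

JDN of the first date = 1969351.
JDN of the second date = 1956905.
|1956905 − 1969351| = 12446.

12446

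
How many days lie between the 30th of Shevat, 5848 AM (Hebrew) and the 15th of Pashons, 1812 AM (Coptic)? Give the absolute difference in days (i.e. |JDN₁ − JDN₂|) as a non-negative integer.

3013

JDN of the first date = 2483739.
JDN of the second date = 2486752.
|2486752 − 2483739| = 3013.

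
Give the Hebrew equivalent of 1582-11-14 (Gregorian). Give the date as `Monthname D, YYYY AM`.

Both dates share Julian Day Number 2299191; in the Hebrew calendar that is 19 Cheshvan 5343 AM.

Cheshvan 19, 5343 AM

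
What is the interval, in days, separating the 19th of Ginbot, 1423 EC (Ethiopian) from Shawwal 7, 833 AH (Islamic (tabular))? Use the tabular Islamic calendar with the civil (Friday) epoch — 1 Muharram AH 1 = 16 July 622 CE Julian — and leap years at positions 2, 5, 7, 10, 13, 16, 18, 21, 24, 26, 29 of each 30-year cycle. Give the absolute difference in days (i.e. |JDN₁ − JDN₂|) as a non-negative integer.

First date → JDN 2243864; second date → JDN 2243545.
The interval is |2243864 − 2243545| = 319 days.

319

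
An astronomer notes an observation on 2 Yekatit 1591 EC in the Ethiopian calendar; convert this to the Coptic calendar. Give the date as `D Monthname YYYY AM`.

The source date corresponds to 6 February 1599 in the Gregorian calendar (JDN 2305119).
That day falls on 2 Meshir 1315 AM in the Coptic calendar.

2 Meshir 1315 AM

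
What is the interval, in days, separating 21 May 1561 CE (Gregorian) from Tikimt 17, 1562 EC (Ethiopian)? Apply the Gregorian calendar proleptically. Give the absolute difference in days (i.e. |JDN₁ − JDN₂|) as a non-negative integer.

First date → JDN 2291344; second date → JDN 2294422.
The interval is |2291344 − 2294422| = 3078 days.

3078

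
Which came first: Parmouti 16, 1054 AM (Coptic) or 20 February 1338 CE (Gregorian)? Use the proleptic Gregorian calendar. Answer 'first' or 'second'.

second

First date → JDN 2209863; second date → JDN 2209805.
JDN 2209805 < JDN 2209863, so the second date is earlier.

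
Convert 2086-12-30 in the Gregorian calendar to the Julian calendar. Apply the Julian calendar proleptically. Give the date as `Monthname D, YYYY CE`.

December 17, 2086 CE

At this point the Julian calendar is 13 days behind the Gregorian.
30 December 2086 Gregorian − 13 days → 17 December 2086 Julian.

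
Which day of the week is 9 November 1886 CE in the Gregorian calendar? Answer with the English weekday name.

Tuesday

Since JDN mod 7 = 1 (0 = Monday), the day is Tuesday.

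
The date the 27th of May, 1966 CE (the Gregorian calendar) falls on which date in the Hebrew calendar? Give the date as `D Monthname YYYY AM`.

8 Sivan 5726 AM

Both dates share Julian Day Number 2439273; in the Hebrew calendar that is 8 Sivan 5726 AM.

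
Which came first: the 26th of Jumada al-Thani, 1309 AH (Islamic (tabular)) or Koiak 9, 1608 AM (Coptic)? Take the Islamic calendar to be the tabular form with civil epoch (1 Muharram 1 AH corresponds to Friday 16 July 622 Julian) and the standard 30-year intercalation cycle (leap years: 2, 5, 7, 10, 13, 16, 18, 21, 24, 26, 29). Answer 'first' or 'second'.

second

The two dates have Julian Day Numbers 2412125 and 2412085 respectively.
Since 2412085 < 2412125, the second date comes first.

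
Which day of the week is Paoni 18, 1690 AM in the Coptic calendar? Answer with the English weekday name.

Equivalently 25 June 1974 Gregorian, JDN 2442224.
Since JDN mod 7 = 1 (0 = Monday), the day is Tuesday.

Tuesday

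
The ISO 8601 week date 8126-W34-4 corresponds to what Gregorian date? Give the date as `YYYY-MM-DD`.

8126-08-22

ISO week 1 of 8126 is the week containing the first Thursday of 8126.
Week 34, day 4 (Thursday) lands on 8126-08-22.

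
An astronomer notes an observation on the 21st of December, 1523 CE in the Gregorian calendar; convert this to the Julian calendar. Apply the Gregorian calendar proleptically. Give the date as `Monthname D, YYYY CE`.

At this point the Julian calendar is 10 days behind the Gregorian.
21 December 1523 Gregorian − 10 days → 11 December 1523 Julian.

December 11, 1523 CE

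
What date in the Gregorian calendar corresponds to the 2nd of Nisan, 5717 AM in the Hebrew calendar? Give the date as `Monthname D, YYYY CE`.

Julian Day Number of the source date = 2435932.
Converting JDN 2435932 to the Gregorian calendar gives 3 April 1957 CE.

April 3, 1957 CE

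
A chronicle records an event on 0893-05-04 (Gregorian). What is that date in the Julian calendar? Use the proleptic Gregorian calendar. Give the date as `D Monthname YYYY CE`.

30 April 893 CE

The Julian–Gregorian offset here is 4 days (Julian trailing).
4 May 893 Gregorian − 4 days → 30 April 893 Julian.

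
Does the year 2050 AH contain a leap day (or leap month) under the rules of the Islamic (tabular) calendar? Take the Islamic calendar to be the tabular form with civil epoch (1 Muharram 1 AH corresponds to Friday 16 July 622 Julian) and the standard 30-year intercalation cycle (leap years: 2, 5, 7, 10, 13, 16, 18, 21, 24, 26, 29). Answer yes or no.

Year 2050 AH is year 10 of its 30-year cycle; leap positions are 2, 5, 7, 10, 13, 16, 18, 21, 24, 26, 29, so it is a leap year (355 days).

yes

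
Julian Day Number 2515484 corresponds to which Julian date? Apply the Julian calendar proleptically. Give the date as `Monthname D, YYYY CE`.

January 8, 2175 CE

The Gregorian equivalent of JDN 2515484 is 22 January 2175.
In the Julian calendar that day is January 8, 2175 CE.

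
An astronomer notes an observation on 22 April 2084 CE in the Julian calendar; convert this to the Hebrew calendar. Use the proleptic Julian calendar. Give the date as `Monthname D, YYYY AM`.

Nisan 30, 5844 AM

Both dates share Julian Day Number 2482351; in the Hebrew calendar that is 30 Nisan 5844 AM.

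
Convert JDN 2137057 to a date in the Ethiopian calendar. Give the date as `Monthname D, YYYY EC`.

The proleptic Gregorian equivalent of JDN 2137057 is 18 December 1138.
In the Ethiopian calendar that day is Tahsas 15, 1131 EC.

Tahsas 15, 1131 EC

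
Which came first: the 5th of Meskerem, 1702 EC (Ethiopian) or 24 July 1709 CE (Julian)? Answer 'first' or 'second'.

First date → JDN 2345515; second date → JDN 2345475.
JDN 2345475 < JDN 2345515, so the second date is earlier.

second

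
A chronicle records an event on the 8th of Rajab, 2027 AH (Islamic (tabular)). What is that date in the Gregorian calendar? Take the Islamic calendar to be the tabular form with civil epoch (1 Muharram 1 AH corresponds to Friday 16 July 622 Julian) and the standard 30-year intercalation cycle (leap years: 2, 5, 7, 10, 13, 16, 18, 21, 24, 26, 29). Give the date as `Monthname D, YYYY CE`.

September 20, 2588 CE

Both dates share Julian Day Number 2666571; in the Gregorian calendar that is 20 September 2588 CE.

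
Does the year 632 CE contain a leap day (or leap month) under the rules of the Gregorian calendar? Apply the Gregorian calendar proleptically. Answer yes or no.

yes

632 is divisible by 4 and not by 100, so it is a leap year.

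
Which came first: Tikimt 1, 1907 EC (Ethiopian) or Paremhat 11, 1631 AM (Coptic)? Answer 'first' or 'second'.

The two dates have Julian Day Numbers 2420417 and 2420577 respectively.
Since 2420417 < 2420577, the first date comes first.

first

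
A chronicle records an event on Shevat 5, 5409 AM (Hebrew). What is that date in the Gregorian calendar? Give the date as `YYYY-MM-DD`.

1649-01-18

Both dates share Julian Day Number 2323363; in the Gregorian calendar that is 18 January 1649 CE.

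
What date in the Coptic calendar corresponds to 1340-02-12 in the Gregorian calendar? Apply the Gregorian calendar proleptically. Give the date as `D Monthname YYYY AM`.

Both dates share Julian Day Number 2210527; in the Coptic calendar that is 9 Meshir 1056 AM.

9 Meshir 1056 AM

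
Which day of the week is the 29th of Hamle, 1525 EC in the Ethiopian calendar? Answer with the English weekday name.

In the proleptic Gregorian calendar this is 2 August 1533 (JDN 2281190).
2281190 ≡ 2 (mod 7); counting from Monday = 0 gives Wednesday.

Wednesday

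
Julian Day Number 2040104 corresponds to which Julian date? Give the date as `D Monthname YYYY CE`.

The proleptic Gregorian equivalent of JDN 2040104 is 6 July 873.
In the Julian calendar that day is 2 July 873 CE.

2 July 873 CE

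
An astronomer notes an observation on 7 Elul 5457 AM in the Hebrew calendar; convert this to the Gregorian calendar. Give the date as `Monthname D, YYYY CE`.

Julian Day Number of the source date = 2341113.
Converting JDN 2341113 to the Gregorian calendar gives 24 August 1697 CE.

August 24, 1697 CE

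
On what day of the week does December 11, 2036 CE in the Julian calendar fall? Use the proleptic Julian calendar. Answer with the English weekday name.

Wednesday

Equivalently 24 December 2036 Gregorian, JDN 2465052.
2465052 ≡ 2 (mod 7); counting from Monday = 0 gives Wednesday.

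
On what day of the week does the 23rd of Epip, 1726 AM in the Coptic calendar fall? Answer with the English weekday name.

Friday

This is JDN 2455408 (30 July 2010 Gregorian).
2455408 ≡ 4 (mod 7); counting from Monday = 0 gives Friday.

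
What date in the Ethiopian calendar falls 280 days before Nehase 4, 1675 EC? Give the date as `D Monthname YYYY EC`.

Counting 280 days back from JDN 2335982 reaches JDN 2335702, which is 24 Tikimt 1675 EC.

24 Tikimt 1675 EC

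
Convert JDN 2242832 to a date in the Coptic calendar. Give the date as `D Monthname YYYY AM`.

JDN 2242832 is 25 July 1428 in the proleptic Gregorian calendar.
In the Coptic calendar that day is 22 Epip 1144 AM.

22 Epip 1144 AM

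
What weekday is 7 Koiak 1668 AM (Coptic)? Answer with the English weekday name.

Monday

In the Gregorian calendar this is 17 December 1951 (JDN 2433998).
JDN 2433998 mod 7 = 0, and JDN 0 was a Monday, so this is a Monday.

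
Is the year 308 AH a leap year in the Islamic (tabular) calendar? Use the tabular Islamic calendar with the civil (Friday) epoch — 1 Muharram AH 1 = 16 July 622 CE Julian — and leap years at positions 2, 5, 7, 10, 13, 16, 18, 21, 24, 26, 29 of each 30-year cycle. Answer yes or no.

Year 308 AH is year 8 of its 30-year cycle; leap positions are 2, 5, 7, 10, 13, 16, 18, 21, 24, 26, 29, so it is a common year (354 days).

no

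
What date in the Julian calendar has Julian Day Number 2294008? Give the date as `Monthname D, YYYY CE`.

JDN 2294008 is 5 September 1568 in the proleptic Gregorian calendar.
In the Julian calendar that day is August 26, 1568 CE.

August 26, 1568 CE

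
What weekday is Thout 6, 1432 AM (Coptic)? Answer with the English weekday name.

This is JDN 2347708 (15 September 1715 Gregorian).
Since JDN mod 7 = 6 (0 = Monday), the day is Sunday.

Sunday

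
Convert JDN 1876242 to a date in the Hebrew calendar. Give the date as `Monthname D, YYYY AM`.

Kislev 6, 4185 AM

The proleptic Gregorian equivalent of JDN 1876242 is 15 November 424.
In the Hebrew calendar that day is Kislev 6, 4185 AM.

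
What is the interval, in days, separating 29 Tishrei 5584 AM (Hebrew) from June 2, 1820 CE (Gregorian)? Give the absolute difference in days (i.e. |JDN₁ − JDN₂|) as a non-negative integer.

First date → JDN 2387173; second date → JDN 2385954.
The interval is |2387173 − 2385954| = 1219 days.

1219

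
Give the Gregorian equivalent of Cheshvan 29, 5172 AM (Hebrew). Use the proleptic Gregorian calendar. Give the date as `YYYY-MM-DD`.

Both dates share Julian Day Number 2236745; in the Gregorian calendar that is 25 November 1411 CE.

1411-11-25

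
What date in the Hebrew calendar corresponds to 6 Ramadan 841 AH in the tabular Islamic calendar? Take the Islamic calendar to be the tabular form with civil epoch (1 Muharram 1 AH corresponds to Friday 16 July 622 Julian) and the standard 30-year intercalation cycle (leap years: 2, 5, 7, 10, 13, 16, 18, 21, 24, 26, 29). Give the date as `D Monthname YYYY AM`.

The source date corresponds to 12 March 1438 in the proleptic Gregorian calendar (JDN 2246349).
That day falls on 6 Adar II 5198 AM in the Hebrew calendar.

6 Adar II 5198 AM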